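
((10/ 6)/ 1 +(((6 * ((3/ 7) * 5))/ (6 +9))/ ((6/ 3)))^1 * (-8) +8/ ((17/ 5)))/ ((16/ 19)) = 4009/ 5712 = 0.70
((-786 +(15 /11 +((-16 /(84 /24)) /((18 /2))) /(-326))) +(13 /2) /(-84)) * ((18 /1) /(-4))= 709122431 /200816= 3531.20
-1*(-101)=101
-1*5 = -5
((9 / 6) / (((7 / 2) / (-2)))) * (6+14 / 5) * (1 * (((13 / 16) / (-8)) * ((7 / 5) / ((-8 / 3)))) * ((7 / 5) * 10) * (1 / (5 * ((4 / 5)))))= -9009 / 6400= -1.41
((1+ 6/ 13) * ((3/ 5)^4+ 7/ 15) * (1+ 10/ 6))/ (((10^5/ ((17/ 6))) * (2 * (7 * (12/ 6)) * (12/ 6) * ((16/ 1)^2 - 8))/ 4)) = 13889/ 732375000000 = 0.00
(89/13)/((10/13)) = 89/10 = 8.90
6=6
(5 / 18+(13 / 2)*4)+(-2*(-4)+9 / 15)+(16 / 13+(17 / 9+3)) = 15989 / 390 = 41.00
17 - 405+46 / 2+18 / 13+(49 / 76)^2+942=43460957 / 75088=578.80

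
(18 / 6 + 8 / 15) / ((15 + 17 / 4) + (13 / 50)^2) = 13250 / 72441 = 0.18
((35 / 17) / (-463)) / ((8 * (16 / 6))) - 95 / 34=-2.79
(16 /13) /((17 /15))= 240 /221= 1.09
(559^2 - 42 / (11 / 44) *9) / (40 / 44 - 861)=-3420659 / 9461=-361.55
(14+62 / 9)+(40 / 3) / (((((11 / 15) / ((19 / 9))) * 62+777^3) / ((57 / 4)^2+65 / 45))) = 50268497216443 / 2406469941774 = 20.89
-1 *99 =-99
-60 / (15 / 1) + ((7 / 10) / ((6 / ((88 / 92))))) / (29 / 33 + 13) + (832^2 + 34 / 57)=692220.60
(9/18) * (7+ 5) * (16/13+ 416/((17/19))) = 618144/221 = 2797.03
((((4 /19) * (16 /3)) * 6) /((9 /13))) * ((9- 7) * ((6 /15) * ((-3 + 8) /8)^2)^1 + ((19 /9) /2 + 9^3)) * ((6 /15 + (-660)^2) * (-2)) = -47645936903968 /7695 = -6191804665.88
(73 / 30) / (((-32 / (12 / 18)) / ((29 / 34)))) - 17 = -17.04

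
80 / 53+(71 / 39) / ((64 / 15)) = 85375 / 44096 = 1.94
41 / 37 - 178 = -6545 / 37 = -176.89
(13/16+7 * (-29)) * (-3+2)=3235/16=202.19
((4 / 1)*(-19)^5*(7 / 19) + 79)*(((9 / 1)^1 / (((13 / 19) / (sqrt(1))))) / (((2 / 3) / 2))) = -1871890317 / 13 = -143991562.85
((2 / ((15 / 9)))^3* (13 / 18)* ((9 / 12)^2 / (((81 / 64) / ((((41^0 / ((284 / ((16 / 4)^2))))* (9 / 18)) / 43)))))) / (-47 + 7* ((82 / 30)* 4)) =416 / 33811975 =0.00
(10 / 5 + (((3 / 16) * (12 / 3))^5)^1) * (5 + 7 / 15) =93931 / 7680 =12.23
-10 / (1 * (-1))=10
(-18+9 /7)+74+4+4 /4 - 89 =-187 /7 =-26.71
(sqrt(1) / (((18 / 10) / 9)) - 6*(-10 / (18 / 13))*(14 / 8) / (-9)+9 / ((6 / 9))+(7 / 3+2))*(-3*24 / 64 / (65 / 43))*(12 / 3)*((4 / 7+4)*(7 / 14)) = -133816 / 1365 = -98.03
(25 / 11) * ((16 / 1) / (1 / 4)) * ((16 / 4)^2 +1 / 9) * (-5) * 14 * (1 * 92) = -1494080000 / 99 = -15091717.17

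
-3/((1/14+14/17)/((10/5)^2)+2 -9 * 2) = 2856/15019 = 0.19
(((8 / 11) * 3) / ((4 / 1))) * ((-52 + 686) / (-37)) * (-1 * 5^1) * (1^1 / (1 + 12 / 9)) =57060 / 2849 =20.03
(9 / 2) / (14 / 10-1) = 45 / 4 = 11.25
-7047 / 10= -704.70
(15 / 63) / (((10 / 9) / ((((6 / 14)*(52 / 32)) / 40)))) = 117 / 31360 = 0.00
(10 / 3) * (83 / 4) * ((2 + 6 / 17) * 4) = 33200 / 51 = 650.98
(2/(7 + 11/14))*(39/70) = 78/545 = 0.14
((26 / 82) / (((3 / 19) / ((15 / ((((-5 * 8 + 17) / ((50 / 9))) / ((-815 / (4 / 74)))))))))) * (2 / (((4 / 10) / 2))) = 9310356250 / 8487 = 1097013.82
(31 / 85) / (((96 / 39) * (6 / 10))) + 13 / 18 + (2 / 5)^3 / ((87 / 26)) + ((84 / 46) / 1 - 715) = -290717022137 / 408204000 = -712.19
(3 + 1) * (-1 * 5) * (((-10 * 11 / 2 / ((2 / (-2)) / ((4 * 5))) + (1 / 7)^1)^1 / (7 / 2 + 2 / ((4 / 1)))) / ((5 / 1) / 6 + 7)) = -702.22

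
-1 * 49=-49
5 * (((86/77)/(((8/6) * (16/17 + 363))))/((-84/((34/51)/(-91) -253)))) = 252454505/7283187912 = 0.03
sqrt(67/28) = sqrt(469)/14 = 1.55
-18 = -18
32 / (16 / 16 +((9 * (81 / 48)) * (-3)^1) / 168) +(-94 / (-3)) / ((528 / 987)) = 17666747 / 172392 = 102.48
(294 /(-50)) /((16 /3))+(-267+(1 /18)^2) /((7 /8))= -69455647 /226800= -306.24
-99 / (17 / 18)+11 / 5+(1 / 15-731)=-212557 / 255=-833.56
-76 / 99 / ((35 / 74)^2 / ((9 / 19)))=-21904 / 13475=-1.63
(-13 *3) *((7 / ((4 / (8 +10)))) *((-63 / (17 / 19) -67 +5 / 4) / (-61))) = -2742.21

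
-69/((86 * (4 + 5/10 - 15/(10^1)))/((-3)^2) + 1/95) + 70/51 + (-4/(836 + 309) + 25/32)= -3906490169/15272394720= -0.26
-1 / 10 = -0.10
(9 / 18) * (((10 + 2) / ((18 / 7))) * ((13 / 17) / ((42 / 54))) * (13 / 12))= 169 / 68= 2.49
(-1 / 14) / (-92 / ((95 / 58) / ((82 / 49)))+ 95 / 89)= 59185 / 76999806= 0.00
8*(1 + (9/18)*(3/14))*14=124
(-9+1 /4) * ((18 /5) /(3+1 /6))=-189 /19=-9.95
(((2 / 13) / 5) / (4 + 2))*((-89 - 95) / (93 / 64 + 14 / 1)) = -0.06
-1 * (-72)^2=-5184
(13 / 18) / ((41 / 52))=338 / 369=0.92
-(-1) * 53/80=53/80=0.66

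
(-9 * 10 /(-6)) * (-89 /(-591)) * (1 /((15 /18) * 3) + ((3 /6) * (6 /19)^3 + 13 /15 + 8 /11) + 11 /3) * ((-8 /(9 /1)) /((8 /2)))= -1143494428 /401313231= -2.85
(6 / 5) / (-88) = -3 / 220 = -0.01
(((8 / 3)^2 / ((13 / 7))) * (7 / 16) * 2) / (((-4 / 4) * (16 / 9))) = -49 / 26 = -1.88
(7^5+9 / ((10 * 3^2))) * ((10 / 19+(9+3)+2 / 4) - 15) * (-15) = 37815975 / 76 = 497578.62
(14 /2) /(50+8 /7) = 49 /358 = 0.14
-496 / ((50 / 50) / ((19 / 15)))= -9424 / 15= -628.27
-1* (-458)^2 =-209764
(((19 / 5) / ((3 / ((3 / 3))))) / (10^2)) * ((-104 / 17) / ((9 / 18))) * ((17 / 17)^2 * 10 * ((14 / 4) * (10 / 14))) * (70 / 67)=-13832 / 3417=-4.05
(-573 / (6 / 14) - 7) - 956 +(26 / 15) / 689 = -1828498 / 795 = -2300.00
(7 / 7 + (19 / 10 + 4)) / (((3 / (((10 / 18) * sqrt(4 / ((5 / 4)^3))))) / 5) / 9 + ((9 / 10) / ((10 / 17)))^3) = 2745875700000 / 1424518061881 - 28750000000 * sqrt(5) / 1424518061881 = 1.88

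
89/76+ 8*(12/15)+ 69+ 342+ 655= 407957/380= 1073.57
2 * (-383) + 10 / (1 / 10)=-666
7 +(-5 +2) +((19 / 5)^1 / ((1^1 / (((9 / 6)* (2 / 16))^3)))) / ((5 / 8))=51713 / 12800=4.04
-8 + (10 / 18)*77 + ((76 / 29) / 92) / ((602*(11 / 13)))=1382483785 / 39751866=34.78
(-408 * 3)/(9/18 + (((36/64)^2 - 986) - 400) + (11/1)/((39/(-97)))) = 12220416/14102825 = 0.87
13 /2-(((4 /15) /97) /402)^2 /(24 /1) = 1667833576987 /256589781075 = 6.50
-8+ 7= -1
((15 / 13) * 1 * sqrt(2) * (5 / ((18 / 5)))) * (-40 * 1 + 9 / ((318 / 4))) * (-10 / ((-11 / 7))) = -9248750 * sqrt(2) / 22737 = -575.26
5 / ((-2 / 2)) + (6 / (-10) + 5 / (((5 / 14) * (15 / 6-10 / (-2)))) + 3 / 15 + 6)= 37 / 15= 2.47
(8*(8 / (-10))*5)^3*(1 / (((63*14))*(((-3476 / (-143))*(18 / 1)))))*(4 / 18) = -53248 / 2821959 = -0.02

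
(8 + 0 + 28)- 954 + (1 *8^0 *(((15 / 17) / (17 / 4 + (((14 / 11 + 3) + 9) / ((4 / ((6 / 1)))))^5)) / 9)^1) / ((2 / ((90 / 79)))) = -2484276032664854562 / 2706183042171209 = -918.00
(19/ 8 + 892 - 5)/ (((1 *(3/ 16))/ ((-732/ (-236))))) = 868030/ 59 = 14712.37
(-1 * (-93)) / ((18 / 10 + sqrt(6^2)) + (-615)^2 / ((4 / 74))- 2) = 930 / 69971683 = 0.00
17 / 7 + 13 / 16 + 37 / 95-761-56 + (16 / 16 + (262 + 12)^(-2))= -812.37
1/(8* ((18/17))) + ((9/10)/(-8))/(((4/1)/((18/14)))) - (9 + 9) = -361229/20160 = -17.92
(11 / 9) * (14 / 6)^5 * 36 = 739508 / 243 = 3043.24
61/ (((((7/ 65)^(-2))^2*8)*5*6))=0.00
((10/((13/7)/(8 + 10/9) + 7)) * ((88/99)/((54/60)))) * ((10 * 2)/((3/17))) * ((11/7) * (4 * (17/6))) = 1668339200/602883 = 2767.27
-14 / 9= -1.56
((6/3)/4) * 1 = 1/2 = 0.50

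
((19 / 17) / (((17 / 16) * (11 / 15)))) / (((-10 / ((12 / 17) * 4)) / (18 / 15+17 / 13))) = -3567744 / 3512795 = -1.02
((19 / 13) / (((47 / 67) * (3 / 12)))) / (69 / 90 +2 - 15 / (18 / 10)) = -1.50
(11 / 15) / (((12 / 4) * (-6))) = -0.04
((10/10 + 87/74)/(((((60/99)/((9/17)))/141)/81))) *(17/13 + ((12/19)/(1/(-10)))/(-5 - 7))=247391434521/6214520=39808.62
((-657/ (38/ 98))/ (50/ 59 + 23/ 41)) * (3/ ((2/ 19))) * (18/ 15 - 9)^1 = 9111359439/ 34070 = 267430.57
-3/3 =-1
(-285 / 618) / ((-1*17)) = 95 / 3502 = 0.03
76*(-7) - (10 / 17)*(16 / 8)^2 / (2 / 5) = -9144 / 17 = -537.88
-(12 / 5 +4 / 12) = -41 / 15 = -2.73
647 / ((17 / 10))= 6470 / 17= 380.59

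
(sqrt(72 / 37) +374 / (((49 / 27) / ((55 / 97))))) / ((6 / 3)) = 3 * sqrt(74) / 37 +277695 / 4753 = 59.12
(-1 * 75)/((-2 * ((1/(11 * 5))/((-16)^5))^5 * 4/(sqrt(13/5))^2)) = -15550975538822082734916750721155072000000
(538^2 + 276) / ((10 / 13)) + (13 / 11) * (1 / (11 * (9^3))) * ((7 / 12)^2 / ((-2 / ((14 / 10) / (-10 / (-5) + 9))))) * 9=58471925461781 / 155247840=376636.00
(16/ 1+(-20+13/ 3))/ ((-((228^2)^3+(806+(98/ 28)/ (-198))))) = -132/ 55629386181353153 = -0.00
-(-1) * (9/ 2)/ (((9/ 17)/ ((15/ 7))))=255/ 14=18.21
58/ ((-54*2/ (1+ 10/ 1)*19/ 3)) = -319/ 342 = -0.93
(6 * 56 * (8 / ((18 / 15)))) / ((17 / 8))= 17920 / 17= 1054.12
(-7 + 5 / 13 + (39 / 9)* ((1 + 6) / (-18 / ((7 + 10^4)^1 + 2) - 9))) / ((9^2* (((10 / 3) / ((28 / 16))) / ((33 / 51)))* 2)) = -2701636553 / 129028975920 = -0.02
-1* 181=-181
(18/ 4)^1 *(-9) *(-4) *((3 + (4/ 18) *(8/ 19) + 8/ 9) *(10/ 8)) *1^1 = 30645/ 38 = 806.45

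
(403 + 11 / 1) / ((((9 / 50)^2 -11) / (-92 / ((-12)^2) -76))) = 79321250 / 27419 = 2892.93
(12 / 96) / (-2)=-1 / 16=-0.06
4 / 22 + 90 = 992 / 11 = 90.18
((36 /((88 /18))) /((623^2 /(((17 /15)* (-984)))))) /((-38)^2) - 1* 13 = -100182029749 /7706301295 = -13.00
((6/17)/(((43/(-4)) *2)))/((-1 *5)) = 12/3655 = 0.00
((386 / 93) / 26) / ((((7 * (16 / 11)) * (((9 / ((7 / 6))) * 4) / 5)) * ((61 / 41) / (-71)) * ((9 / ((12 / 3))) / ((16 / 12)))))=-0.07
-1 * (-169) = 169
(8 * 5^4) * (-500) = -2500000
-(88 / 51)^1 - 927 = -47365 / 51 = -928.73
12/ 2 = 6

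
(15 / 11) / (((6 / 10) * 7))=25 / 77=0.32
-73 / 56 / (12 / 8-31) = 73 / 1652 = 0.04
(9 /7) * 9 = 81 /7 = 11.57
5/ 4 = 1.25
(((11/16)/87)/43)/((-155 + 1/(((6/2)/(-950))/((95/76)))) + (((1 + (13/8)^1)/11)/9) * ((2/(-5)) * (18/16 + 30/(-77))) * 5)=-2662/7979469451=-0.00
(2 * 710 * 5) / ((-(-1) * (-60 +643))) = 7100 / 583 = 12.18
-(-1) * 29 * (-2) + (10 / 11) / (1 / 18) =-41.64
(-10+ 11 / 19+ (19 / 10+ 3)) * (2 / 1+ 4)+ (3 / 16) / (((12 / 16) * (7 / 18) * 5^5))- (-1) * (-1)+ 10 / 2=-19223579 / 831250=-23.13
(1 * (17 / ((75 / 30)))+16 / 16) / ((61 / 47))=1833 / 305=6.01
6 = 6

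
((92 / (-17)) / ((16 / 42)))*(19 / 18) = -15.00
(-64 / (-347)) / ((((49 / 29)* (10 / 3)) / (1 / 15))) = 0.00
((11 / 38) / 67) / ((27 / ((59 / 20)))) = 649 / 1374840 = 0.00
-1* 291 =-291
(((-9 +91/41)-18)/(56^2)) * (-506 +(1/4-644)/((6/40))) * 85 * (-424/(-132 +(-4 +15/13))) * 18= 642309646290/3521777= 182382.26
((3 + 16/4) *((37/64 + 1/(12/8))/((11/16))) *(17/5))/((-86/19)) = -9.52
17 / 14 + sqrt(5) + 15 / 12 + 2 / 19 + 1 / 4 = sqrt(5) + 375 / 133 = 5.06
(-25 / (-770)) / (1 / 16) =0.52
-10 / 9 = -1.11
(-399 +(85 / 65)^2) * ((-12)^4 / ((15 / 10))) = -928171008 / 169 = -5492136.14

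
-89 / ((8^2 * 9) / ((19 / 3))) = -1691 / 1728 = -0.98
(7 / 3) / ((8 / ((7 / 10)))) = 49 / 240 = 0.20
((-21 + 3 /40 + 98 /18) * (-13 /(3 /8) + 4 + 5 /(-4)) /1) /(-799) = -2134459 /3451680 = -0.62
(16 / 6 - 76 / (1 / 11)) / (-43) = 2500 / 129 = 19.38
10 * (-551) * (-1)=5510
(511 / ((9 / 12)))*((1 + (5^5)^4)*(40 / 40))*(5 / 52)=243663787841799430 / 39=6247789431841011.03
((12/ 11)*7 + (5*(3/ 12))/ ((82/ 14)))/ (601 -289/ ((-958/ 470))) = 6783119/ 641852376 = 0.01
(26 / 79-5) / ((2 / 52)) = -9594 / 79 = -121.44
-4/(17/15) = -60/17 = -3.53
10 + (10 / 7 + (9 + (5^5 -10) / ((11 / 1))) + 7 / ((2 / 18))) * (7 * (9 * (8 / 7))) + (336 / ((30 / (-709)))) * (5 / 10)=8360486 / 385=21715.55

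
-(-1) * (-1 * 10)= -10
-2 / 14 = -1 / 7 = -0.14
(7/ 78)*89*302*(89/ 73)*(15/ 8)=41862485/ 7592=5514.03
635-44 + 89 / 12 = 7181 / 12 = 598.42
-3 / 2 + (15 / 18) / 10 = -17 / 12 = -1.42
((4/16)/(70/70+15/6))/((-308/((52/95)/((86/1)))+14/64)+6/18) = -624/422743657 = -0.00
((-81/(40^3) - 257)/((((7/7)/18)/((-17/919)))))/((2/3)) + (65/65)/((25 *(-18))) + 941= 566058550291/529344000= 1069.36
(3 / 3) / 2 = 1 / 2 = 0.50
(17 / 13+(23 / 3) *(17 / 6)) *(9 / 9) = 23.03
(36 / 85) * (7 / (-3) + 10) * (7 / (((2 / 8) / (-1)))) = -7728 / 85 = -90.92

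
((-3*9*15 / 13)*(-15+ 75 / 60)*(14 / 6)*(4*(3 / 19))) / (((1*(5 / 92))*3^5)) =35420 / 741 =47.80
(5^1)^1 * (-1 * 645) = -3225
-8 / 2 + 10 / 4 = -1.50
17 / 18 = 0.94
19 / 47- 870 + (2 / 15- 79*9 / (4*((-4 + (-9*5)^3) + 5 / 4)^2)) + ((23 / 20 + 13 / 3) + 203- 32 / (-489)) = -40364790623756983163 / 61074228584158860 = -660.91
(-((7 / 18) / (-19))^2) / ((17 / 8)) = -98 / 497097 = -0.00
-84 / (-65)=84 / 65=1.29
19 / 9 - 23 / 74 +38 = 26507 / 666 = 39.80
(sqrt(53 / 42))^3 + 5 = 53 * sqrt(2226) / 1764 + 5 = 6.42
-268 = -268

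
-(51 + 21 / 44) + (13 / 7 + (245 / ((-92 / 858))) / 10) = -278.11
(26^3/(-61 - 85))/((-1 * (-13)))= -676/73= -9.26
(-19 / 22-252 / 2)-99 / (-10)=-6433 / 55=-116.96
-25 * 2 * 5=-250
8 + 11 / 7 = 67 / 7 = 9.57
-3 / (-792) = 1 / 264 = 0.00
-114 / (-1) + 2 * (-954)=-1794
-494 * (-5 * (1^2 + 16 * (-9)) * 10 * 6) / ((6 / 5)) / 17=-17660500 / 17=-1038852.94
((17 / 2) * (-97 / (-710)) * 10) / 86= 1649 / 12212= 0.14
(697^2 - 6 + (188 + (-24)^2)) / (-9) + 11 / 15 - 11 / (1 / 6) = -811924 / 15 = -54128.27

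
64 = 64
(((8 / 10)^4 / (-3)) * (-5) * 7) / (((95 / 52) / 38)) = 186368 / 1875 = 99.40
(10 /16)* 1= 5 /8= 0.62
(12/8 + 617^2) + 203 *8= 764629/2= 382314.50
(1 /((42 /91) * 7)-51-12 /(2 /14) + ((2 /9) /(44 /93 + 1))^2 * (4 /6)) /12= -955478465 /85136184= -11.22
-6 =-6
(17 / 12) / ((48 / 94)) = 2.77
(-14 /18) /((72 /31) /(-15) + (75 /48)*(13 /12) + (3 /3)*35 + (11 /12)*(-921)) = 69440 /72112539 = 0.00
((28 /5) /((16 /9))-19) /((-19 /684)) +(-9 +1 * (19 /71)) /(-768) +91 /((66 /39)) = 468138221 /749760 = 624.38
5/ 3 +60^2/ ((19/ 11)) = 118895/ 57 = 2085.88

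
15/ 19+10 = 205/ 19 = 10.79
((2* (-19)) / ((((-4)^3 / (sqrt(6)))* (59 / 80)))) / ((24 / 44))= 1045* sqrt(6) / 708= 3.62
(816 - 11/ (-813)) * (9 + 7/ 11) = 7863.40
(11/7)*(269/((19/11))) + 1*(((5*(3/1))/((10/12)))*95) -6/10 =1299496/665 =1954.13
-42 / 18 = -7 / 3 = -2.33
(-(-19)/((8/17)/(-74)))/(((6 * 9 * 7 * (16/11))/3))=-131461/8064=-16.30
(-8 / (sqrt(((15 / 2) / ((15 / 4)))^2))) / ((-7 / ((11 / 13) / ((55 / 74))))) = 296 / 455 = 0.65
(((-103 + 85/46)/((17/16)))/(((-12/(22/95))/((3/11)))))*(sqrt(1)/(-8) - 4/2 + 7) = 2.44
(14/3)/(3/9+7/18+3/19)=228/43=5.30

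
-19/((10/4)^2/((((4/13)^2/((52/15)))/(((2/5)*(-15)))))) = 152/10985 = 0.01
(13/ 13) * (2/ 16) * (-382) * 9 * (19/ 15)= -544.35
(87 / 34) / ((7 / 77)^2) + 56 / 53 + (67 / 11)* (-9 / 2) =2807441 / 9911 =283.27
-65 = -65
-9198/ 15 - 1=-3071/ 5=-614.20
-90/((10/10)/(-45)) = 4050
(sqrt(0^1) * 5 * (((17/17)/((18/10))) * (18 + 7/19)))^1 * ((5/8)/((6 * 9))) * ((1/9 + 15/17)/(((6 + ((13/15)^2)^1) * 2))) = 0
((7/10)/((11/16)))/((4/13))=182/55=3.31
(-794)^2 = 630436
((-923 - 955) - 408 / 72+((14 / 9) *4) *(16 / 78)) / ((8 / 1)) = -660719 / 2808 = -235.30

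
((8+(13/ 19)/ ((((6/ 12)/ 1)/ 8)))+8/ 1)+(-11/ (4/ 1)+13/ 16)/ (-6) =49741/ 1824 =27.27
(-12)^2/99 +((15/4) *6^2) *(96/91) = 143.87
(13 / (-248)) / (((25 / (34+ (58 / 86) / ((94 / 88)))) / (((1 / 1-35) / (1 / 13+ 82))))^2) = -62205657145866 / 3603820640977975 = -0.02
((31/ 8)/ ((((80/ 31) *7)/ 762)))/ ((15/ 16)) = 122047/ 700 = 174.35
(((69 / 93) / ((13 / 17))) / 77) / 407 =391 / 12629617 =0.00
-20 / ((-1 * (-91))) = -20 / 91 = -0.22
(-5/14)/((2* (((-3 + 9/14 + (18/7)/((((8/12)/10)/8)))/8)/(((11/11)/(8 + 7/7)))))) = -20/38583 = -0.00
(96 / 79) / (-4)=-24 / 79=-0.30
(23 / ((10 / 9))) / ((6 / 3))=207 / 20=10.35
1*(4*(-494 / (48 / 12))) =-494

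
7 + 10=17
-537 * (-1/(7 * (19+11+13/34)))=2.52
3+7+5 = 15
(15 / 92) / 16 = 15 / 1472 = 0.01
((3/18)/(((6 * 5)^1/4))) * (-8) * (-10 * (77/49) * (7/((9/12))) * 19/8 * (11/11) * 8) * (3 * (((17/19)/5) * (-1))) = -11968/45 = -265.96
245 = 245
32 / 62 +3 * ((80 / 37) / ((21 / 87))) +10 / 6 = 699857 / 24087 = 29.06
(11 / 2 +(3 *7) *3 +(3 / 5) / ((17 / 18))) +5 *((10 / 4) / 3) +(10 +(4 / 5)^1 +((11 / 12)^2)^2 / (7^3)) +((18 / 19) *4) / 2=987833614879 / 11486603520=86.00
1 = 1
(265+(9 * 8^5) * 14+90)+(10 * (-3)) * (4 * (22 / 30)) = 4129035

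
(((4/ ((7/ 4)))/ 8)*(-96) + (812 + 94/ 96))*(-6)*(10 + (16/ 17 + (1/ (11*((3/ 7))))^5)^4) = -7243718462666287235884132345360062925135/ 142485865545169016535331149872312088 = -50838.15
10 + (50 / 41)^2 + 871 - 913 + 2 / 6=-152195 / 5043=-30.18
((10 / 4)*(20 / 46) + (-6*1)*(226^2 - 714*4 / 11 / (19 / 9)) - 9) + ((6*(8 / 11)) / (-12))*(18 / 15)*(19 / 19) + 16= -305710.44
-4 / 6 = -2 / 3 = -0.67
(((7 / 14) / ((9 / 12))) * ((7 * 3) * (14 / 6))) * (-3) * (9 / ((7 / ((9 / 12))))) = -189 / 2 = -94.50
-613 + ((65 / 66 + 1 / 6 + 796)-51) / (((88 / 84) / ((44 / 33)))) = 122203 / 363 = 336.65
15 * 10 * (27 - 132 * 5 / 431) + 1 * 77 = 3897.30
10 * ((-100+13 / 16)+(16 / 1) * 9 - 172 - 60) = -14975 / 8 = -1871.88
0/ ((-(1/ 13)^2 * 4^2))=0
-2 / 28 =-1 / 14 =-0.07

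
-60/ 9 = -20/ 3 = -6.67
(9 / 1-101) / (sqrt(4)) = -46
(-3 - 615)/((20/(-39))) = 12051/10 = 1205.10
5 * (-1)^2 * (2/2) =5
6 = 6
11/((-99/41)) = -41/9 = -4.56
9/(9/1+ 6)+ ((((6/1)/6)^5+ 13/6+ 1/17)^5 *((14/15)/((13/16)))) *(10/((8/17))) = 134920551984919/15830570340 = 8522.79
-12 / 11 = -1.09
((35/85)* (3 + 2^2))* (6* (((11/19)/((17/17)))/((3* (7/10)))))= 1540/323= 4.77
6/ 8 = 3/ 4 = 0.75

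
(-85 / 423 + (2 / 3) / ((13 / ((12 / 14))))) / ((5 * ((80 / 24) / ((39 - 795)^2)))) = -82233144 / 15275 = -5383.51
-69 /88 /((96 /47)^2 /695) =-35310865 /270336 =-130.62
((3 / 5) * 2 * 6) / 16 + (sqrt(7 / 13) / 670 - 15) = -291 / 20 + sqrt(91) / 8710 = -14.55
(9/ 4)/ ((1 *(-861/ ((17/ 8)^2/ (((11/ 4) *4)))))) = -867/ 808192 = -0.00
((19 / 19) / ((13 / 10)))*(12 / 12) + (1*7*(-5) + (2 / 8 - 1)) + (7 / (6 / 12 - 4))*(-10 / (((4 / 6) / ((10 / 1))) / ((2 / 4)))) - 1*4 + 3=5929 / 52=114.02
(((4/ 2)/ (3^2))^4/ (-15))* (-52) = 832/ 98415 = 0.01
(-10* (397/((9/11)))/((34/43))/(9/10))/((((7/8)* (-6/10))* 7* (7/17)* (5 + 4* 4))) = 375562000/1750329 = 214.57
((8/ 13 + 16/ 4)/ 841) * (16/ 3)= 320/ 10933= 0.03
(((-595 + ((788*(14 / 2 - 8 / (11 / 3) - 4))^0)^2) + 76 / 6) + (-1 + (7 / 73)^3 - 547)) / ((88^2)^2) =-1317988567 / 69987506958336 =-0.00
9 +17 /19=188 /19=9.89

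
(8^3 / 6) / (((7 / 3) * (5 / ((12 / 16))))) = 192 / 35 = 5.49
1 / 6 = 0.17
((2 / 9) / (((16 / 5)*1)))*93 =155 / 24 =6.46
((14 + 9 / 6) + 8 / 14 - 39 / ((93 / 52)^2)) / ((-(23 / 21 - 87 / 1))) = 156547 / 3467288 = 0.05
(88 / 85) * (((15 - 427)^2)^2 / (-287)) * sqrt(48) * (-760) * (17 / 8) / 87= 192701514784768 * sqrt(3) / 24969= 13367328058.90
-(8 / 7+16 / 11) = -200 / 77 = -2.60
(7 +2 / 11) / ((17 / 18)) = 1422 / 187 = 7.60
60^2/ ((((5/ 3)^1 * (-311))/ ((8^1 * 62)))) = -3444.89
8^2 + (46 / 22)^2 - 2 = 8031 / 121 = 66.37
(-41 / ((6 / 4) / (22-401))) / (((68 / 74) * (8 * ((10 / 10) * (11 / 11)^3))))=574943 / 408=1409.17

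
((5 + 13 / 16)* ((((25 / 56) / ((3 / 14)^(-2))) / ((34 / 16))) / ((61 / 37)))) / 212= 774225 / 4826015488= 0.00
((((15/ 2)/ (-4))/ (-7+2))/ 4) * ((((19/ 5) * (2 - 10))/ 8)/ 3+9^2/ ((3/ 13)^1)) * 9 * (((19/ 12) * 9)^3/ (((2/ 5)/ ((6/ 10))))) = 13115553453/ 10240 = 1280815.77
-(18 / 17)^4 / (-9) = 11664 / 83521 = 0.14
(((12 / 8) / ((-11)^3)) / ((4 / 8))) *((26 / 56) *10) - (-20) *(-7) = -2608955 / 18634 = -140.01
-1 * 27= -27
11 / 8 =1.38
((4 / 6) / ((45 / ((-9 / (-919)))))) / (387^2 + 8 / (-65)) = 26 / 26839331589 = 0.00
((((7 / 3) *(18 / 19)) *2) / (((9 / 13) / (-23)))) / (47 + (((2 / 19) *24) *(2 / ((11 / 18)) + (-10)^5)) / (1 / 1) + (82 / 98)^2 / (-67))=3703640941 / 6368939832459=0.00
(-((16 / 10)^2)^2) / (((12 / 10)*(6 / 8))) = -8192 / 1125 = -7.28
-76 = -76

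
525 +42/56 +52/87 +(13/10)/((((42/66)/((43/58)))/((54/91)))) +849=117338771/85260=1376.25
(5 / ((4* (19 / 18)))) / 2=0.59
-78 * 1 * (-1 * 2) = 156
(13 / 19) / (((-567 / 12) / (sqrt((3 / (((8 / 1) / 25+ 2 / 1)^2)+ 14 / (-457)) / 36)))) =-0.00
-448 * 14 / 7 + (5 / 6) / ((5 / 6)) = -895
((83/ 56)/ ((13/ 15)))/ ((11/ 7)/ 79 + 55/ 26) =98355/ 122804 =0.80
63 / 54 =7 / 6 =1.17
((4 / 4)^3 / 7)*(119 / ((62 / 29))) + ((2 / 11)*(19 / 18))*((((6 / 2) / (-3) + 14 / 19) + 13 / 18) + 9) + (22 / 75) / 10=33823027 / 3452625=9.80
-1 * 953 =-953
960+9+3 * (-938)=-1845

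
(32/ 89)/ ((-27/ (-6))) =0.08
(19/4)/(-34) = -19/136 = -0.14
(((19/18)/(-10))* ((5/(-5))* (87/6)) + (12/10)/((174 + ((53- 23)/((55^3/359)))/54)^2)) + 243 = 239034910626090022511/977525574826349160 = 244.53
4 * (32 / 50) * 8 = 512 / 25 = 20.48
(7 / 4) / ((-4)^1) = -7 / 16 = -0.44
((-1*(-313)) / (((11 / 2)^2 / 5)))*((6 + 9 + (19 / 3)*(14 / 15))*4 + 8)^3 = 87813300117248 / 2205225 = 39820562.58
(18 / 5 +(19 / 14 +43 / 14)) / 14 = 281 / 490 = 0.57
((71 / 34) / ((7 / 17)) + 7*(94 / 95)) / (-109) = -15957 / 144970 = -0.11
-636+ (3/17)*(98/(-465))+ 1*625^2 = 389988.96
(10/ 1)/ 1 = 10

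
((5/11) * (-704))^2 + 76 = 102476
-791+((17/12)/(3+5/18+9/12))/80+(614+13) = -1902349/11600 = -164.00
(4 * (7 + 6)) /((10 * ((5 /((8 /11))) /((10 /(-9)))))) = -416 /495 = -0.84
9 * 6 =54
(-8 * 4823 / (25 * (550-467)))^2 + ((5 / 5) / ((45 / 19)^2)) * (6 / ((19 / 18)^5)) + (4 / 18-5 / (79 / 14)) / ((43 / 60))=104028863527389664 / 300963484588125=345.65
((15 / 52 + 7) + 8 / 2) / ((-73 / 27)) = -15849 / 3796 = -4.18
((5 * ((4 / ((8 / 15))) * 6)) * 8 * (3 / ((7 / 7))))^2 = 29160000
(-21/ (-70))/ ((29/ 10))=3/ 29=0.10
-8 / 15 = -0.53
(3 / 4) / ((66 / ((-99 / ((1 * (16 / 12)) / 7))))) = -189 / 32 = -5.91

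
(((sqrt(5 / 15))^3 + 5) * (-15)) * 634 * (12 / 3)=-190200 -12680 * sqrt(3) / 3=-197520.80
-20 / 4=-5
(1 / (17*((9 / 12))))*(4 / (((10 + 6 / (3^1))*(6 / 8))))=16 / 459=0.03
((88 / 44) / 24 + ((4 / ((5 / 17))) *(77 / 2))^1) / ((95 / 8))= 62842 / 1425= 44.10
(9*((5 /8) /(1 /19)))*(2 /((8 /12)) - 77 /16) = -24795 /128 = -193.71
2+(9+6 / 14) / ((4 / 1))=61 / 14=4.36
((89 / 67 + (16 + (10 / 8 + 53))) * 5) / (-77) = -95915 / 20636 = -4.65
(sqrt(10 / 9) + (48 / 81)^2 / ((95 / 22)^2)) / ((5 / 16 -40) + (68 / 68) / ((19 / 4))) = -304 * sqrt(10) / 36003 -180224 / 377786025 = -0.03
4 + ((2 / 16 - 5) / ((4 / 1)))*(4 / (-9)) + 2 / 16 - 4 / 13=170 / 39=4.36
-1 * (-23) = 23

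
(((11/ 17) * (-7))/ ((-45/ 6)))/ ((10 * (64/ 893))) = 68761/ 81600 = 0.84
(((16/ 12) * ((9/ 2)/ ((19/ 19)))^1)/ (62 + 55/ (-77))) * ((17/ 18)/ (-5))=-119/ 6435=-0.02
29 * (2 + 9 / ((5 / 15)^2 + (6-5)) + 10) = 582.90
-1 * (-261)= 261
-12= -12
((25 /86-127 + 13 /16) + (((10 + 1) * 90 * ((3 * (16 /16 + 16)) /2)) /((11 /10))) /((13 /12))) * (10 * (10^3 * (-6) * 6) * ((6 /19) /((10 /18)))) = -45768850497000 /10621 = -4309278834.10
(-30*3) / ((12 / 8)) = -60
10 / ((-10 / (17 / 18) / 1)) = -17 / 18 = -0.94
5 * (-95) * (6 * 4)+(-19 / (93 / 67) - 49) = -1066030 / 93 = -11462.69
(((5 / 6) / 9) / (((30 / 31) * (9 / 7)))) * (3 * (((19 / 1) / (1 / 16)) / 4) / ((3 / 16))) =90.49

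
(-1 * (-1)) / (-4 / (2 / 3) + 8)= 0.50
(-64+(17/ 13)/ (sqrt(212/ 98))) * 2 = -128+119 * sqrt(106)/ 689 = -126.22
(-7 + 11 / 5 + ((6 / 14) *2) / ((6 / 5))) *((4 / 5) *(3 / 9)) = -572 / 525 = -1.09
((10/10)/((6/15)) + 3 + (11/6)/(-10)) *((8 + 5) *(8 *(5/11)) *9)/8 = 1131/4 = 282.75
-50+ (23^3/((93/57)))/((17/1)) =204823/527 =388.66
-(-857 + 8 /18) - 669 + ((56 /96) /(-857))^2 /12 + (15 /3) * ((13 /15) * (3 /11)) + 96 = 3975049509851 /13960406592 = 284.74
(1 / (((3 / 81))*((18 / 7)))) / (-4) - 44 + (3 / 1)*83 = 1619 / 8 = 202.38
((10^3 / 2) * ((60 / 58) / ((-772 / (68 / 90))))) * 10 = -85000 / 16791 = -5.06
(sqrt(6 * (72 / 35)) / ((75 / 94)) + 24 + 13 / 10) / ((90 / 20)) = 6.60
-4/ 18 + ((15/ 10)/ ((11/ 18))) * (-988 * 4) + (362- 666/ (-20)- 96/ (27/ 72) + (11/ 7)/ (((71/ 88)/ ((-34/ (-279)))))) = -145834003591/ 15252930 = -9561.05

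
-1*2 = -2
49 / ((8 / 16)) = 98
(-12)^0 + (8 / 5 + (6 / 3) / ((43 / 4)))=599 / 215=2.79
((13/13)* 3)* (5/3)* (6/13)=30/13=2.31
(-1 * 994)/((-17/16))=15904/17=935.53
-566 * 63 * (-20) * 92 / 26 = 32805360 / 13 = 2523489.23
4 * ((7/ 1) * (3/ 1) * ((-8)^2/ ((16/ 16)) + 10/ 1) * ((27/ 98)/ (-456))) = -999/ 266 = -3.76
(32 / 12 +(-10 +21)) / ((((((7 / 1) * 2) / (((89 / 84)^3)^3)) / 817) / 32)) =11735888454989632045873 / 273283169946845184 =42944.06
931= 931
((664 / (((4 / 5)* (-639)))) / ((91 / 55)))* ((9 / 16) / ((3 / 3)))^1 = -22825 / 51688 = -0.44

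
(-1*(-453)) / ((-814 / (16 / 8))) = -453 / 407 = -1.11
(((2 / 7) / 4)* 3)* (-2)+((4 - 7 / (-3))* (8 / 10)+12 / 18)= 557 / 105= 5.30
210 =210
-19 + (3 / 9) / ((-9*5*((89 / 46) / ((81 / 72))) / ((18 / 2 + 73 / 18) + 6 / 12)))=-457973 / 24030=-19.06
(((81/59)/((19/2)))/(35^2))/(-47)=-162/64541575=-0.00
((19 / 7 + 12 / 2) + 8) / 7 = 117 / 49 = 2.39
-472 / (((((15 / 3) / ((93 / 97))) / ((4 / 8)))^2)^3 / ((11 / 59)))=-7116892017939 / 104121500616125000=-0.00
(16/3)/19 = 16/57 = 0.28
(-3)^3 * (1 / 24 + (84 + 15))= -2674.12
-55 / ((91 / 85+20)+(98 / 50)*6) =-23375 / 13953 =-1.68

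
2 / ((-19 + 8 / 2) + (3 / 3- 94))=-1 / 54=-0.02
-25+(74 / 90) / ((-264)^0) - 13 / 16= -17993 / 720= -24.99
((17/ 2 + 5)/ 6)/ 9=1/ 4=0.25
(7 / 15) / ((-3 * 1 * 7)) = -1 / 45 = -0.02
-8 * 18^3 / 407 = -46656 / 407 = -114.63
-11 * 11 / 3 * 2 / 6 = -121 / 9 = -13.44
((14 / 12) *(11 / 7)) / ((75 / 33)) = 121 / 150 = 0.81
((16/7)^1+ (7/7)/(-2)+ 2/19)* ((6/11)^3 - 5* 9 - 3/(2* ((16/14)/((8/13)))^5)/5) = -111490483089963/1314548014780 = -84.81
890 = 890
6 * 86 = 516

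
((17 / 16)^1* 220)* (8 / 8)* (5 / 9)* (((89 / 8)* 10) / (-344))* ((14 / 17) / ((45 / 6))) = -171325 / 37152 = -4.61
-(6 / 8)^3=-27 / 64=-0.42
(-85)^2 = 7225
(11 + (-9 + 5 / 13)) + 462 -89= 4880 / 13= 375.38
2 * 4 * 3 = 24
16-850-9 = -843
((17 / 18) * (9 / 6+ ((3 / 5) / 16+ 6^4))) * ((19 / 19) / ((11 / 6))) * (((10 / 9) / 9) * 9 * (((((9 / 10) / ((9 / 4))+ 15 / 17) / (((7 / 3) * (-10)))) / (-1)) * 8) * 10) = 538787 / 165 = 3265.38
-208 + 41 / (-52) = -10857 / 52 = -208.79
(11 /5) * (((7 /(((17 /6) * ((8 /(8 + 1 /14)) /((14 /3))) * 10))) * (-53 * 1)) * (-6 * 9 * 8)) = 24902262 /425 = 58593.56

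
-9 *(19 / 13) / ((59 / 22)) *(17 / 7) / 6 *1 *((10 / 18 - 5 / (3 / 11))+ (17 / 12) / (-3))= 36.23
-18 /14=-9 /7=-1.29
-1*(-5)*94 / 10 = 47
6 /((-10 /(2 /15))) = -2 /25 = -0.08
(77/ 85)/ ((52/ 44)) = 847/ 1105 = 0.77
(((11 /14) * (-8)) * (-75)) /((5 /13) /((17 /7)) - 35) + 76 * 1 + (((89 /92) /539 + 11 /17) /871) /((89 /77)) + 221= 283.47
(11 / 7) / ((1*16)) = 11 / 112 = 0.10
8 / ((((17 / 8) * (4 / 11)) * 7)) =176 / 119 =1.48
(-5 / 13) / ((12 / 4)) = -5 / 39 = -0.13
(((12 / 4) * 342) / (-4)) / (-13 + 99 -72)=-513 / 28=-18.32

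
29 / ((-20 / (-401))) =11629 / 20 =581.45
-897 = -897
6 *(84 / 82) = 6.15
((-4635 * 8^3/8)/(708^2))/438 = -0.00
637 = 637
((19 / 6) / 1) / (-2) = -19 / 12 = -1.58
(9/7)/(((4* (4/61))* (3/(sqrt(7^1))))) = 183* sqrt(7)/112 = 4.32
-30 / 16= -15 / 8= -1.88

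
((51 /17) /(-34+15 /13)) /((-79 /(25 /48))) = 325 /539728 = 0.00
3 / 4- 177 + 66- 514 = -2497 / 4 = -624.25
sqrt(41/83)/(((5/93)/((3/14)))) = 2.80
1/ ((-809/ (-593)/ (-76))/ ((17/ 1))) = -766156/ 809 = -947.04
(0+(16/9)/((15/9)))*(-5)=-16/3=-5.33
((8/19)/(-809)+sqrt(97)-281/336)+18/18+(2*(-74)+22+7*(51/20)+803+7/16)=sqrt(97)+8979408689/12911640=705.30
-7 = -7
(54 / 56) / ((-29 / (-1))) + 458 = 371923 / 812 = 458.03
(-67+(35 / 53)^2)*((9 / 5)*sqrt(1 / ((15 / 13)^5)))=-10533094*sqrt(195) / 1755625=-83.78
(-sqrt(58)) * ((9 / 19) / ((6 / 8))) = -12 * sqrt(58) / 19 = -4.81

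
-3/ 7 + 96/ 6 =15.57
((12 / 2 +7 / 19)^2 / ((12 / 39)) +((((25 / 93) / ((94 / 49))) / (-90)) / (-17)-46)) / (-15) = -20716460753 / 3621351645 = -5.72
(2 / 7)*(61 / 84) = 61 / 294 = 0.21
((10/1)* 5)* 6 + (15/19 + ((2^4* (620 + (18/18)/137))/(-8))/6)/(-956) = 1120614457/3732702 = 300.22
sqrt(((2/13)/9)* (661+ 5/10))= 7* sqrt(39)/13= 3.36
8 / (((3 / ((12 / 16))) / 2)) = 4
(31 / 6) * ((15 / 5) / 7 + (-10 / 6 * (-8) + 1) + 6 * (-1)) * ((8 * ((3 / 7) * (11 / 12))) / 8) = 7843 / 441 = 17.78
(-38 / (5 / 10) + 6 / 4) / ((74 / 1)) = -149 / 148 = -1.01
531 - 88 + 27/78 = 11527/26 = 443.35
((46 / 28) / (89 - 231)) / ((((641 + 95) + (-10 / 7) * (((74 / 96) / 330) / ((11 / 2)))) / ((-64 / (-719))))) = -3206016 / 2291292862163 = -0.00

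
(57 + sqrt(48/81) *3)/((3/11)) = 217.47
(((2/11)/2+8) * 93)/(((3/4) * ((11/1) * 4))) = 2759/121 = 22.80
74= 74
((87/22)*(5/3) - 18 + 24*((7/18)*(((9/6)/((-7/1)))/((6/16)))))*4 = -2210/33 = -66.97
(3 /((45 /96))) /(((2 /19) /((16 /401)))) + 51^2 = 2603.43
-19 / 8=-2.38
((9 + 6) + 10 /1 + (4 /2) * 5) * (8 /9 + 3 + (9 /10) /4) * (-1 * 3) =-10367 /24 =-431.96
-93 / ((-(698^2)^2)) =93 / 237367737616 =0.00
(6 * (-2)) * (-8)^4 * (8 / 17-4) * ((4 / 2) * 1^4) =5898240 / 17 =346955.29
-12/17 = -0.71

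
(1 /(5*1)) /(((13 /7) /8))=56 /65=0.86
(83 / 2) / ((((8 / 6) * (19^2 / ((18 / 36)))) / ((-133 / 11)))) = -1743 / 3344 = -0.52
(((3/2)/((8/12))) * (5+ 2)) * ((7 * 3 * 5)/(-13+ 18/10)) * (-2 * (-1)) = -4725/16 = -295.31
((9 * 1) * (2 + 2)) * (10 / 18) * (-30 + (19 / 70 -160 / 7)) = -7362 / 7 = -1051.71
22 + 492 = 514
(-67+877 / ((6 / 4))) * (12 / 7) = 6212 / 7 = 887.43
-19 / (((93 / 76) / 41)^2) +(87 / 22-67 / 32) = -64931176633 / 3044448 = -21327.73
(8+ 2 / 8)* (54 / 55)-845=-8369 / 10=-836.90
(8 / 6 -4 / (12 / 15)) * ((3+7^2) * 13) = -7436 / 3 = -2478.67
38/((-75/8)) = -304/75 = -4.05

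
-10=-10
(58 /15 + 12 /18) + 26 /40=311 /60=5.18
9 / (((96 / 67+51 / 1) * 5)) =201 / 5855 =0.03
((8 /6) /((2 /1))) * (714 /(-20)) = -119 /5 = -23.80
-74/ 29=-2.55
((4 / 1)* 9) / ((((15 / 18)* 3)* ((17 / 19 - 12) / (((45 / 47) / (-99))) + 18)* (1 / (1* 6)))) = 8208 / 110797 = 0.07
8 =8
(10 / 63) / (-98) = -5 / 3087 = -0.00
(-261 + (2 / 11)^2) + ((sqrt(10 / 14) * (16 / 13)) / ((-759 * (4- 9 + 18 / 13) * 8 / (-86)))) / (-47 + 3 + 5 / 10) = -31577 / 121 + 344 * sqrt(35) / 21724857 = -260.97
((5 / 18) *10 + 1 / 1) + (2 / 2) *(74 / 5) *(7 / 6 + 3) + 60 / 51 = 10193 / 153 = 66.62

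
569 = 569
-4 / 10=-2 / 5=-0.40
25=25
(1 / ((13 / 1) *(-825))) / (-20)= 1 / 214500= 0.00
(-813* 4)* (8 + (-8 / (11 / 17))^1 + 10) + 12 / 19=-18328.82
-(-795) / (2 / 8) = 3180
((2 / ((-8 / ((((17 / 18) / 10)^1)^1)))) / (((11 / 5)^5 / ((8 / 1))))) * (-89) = 945625 / 2898918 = 0.33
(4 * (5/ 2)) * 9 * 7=630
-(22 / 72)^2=-121 / 1296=-0.09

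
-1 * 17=-17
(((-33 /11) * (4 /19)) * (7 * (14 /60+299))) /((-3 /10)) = 251356 /57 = 4409.75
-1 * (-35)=35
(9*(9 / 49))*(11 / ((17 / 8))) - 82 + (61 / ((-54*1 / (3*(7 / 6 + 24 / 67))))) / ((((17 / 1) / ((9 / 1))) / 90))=-35681707 / 111622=-319.67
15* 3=45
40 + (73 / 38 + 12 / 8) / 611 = 35725 / 893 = 40.01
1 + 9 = 10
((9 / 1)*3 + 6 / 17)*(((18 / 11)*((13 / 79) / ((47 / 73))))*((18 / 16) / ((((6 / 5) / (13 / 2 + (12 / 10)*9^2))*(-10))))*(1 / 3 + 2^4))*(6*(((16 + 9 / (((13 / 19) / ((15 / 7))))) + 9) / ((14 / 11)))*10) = -33823986075 / 7426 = -4554805.56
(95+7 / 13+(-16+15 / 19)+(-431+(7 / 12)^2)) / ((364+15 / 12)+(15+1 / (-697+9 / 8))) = -3650956093 / 3962731500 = -0.92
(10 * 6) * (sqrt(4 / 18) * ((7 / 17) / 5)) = 28 * sqrt(2) / 17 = 2.33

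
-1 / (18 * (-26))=1 / 468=0.00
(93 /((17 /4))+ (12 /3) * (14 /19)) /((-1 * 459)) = -8020 /148257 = -0.05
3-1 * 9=-6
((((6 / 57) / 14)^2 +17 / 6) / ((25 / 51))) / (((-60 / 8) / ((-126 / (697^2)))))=1804314 / 9026759875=0.00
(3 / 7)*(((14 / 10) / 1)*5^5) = 1875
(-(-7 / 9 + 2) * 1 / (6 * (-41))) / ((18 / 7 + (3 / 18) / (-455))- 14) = -5005 / 11513169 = -0.00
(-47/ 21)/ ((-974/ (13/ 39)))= 47/ 61362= 0.00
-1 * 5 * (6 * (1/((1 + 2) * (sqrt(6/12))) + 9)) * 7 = -1890- 70 * sqrt(2) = -1988.99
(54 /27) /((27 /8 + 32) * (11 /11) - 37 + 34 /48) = -24 /11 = -2.18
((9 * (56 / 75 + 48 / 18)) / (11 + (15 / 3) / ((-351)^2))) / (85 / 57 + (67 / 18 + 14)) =2022467616 / 13914256775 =0.15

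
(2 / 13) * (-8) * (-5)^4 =-10000 / 13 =-769.23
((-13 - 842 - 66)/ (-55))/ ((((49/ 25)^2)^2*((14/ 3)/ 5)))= 1079296875/ 887779354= 1.22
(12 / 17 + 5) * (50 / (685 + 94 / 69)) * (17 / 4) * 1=167325 / 94718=1.77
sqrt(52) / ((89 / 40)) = 3.24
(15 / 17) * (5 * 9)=675 / 17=39.71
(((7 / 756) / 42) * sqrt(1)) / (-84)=-1 / 381024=-0.00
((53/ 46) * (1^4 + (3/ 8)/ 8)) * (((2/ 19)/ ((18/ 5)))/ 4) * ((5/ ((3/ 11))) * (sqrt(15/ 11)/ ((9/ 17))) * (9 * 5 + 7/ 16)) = 1097170225 * sqrt(165)/ 869916672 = 16.20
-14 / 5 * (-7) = 98 / 5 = 19.60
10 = 10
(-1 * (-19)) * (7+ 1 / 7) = 950 / 7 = 135.71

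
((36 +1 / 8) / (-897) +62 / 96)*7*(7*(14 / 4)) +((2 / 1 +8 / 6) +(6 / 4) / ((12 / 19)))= 3144865 / 28704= 109.56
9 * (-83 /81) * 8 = -664 /9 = -73.78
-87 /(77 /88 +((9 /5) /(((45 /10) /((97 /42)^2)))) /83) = -127378440 /1318741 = -96.59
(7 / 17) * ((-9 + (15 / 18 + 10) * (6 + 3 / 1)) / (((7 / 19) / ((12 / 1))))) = 20178 / 17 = 1186.94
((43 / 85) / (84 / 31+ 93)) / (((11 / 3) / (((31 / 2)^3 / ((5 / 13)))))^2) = 13948895354277 / 378488000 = 36854.26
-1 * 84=-84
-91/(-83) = 1.10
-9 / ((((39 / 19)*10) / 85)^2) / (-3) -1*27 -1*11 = 27265 / 2028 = 13.44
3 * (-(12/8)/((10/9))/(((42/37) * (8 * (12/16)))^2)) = -1369/15680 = -0.09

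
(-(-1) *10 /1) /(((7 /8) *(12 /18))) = 120 /7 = 17.14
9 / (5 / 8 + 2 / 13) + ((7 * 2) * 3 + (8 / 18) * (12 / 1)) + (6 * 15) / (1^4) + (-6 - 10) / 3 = 1292 / 9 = 143.56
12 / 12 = 1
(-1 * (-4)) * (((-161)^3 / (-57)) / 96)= 3050.64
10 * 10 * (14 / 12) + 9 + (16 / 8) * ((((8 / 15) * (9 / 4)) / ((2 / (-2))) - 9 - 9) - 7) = 73.27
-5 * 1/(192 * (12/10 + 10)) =-25/10752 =-0.00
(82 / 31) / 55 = 82 / 1705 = 0.05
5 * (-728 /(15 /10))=-7280 /3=-2426.67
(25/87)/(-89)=-25/7743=-0.00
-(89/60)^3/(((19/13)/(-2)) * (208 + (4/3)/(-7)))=64152179/2984976000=0.02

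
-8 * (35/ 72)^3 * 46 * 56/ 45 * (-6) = 1380575/ 4374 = 315.63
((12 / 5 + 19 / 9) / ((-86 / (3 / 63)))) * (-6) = 29 / 1935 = 0.01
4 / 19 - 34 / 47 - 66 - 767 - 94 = -828269 / 893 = -927.51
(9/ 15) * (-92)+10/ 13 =-3538/ 65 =-54.43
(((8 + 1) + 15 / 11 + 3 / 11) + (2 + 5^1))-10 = 84 / 11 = 7.64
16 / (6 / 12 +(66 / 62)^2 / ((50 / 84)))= 6.66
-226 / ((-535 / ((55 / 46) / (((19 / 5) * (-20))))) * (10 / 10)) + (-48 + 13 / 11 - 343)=-802024041 / 2057396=-389.82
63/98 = 9/14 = 0.64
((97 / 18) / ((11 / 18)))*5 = 485 / 11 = 44.09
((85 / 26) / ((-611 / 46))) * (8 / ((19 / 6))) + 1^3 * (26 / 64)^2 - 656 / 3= -101589350809 / 463617024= -219.12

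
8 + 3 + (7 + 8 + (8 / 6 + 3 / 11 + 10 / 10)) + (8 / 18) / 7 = 19868 / 693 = 28.67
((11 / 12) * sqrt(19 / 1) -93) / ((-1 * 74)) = 93 / 74 -11 * sqrt(19) / 888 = 1.20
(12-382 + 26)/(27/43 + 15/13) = -48074/249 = -193.07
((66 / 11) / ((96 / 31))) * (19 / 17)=589 / 272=2.17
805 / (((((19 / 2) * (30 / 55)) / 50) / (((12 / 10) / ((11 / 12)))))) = 193200 / 19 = 10168.42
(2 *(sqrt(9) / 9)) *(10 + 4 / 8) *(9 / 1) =63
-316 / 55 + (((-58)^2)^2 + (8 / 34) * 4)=10580919268 / 935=11316491.20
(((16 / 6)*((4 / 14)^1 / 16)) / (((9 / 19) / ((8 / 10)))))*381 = 9652 / 315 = 30.64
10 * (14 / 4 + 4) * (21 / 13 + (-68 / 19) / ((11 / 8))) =-74.06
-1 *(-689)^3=327082769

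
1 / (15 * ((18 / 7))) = 7 / 270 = 0.03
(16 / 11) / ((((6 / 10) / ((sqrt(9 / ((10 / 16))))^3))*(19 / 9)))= 20736*sqrt(10) / 1045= 62.75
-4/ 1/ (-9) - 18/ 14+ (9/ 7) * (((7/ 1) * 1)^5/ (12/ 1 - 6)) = 453683/ 126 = 3600.66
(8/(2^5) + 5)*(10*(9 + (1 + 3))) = 1365/2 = 682.50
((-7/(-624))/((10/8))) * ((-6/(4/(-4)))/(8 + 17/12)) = 42/7345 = 0.01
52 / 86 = 26 / 43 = 0.60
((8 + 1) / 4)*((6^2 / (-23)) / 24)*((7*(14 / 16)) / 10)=-1323 / 14720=-0.09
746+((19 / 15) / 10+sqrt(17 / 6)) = sqrt(102) / 6+111919 / 150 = 747.81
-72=-72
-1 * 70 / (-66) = 35 / 33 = 1.06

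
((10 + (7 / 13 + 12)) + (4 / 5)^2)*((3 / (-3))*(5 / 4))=-7533 / 260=-28.97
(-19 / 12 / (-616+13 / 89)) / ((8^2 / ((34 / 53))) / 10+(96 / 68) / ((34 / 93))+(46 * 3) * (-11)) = -2443495 / 1429589710248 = -0.00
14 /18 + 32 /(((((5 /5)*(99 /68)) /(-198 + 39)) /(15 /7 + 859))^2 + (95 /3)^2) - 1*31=-9565066340385220880 /316825698920234121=-30.19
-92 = -92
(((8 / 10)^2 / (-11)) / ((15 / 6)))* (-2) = 64 / 1375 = 0.05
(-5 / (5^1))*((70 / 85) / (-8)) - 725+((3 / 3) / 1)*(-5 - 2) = -49769 / 68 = -731.90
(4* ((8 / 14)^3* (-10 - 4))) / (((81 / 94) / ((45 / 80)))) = -3008 / 441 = -6.82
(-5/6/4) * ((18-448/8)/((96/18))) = 95/64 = 1.48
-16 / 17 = -0.94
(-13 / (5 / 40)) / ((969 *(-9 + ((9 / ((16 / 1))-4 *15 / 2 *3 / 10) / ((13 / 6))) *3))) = 10816 / 2084319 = 0.01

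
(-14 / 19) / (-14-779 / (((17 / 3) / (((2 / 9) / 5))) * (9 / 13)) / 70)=1124550 / 21558863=0.05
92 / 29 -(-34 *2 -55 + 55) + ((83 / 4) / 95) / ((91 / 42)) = 5105301 / 71630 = 71.27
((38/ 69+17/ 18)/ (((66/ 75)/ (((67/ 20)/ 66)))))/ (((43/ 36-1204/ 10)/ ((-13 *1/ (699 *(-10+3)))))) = -13478725/ 7012432033992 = -0.00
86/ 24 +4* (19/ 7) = 1213/ 84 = 14.44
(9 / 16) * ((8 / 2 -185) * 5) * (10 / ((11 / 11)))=-40725 / 8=-5090.62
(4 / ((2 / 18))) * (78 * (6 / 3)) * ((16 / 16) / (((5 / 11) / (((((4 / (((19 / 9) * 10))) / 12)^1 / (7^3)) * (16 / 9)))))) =164736 / 162925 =1.01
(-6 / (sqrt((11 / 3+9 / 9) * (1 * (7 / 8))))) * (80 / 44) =-240 * sqrt(3) / 77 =-5.40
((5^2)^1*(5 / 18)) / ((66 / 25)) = 3125 / 1188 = 2.63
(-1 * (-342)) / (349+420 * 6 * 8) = 342 / 20509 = 0.02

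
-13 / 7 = -1.86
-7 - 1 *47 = -54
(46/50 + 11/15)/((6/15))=62/15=4.13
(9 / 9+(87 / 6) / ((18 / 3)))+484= 5849 / 12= 487.42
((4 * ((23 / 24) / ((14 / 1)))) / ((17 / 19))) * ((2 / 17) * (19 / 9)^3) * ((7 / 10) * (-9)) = -2997383 / 1404540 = -2.13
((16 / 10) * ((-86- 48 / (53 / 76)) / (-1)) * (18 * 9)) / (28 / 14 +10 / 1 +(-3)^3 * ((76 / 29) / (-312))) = 2672923968 / 814345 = 3282.30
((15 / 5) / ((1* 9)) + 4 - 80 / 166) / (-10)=-959 / 2490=-0.39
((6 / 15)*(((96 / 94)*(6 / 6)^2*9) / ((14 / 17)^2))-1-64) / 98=-686051 / 1128470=-0.61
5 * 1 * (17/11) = 85/11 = 7.73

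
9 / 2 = 4.50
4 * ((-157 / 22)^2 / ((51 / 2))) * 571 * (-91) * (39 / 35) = -462538.43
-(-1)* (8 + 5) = 13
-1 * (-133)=133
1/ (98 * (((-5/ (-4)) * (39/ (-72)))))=-48/ 3185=-0.02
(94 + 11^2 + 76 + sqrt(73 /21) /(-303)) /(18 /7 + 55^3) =0.00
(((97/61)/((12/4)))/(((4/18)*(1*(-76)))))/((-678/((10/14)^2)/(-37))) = -89725/102678128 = -0.00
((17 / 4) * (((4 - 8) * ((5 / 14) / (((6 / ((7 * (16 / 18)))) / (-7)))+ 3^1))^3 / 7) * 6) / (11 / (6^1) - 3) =1448128 / 107163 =13.51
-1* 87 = -87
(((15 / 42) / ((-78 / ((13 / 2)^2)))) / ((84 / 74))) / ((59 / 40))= -12025 / 104076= -0.12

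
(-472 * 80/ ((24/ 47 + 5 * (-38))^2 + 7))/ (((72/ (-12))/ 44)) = 1835060480/ 237996897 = 7.71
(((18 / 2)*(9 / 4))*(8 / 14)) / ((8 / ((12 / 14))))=243 / 196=1.24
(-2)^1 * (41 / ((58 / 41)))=-1681 / 29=-57.97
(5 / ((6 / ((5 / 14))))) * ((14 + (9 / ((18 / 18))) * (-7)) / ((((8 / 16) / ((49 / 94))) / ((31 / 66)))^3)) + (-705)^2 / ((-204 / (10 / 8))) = -18554862934300775 / 6089134230432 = -3047.21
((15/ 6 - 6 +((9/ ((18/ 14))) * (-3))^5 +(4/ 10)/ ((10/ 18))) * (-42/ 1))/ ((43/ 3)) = 12864926907/ 1075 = 11967373.87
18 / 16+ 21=177 / 8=22.12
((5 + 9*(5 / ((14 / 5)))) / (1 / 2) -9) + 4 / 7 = 236 / 7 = 33.71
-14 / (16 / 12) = -10.50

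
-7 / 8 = -0.88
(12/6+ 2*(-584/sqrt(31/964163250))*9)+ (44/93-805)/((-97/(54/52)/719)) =484323055/78182-473040*sqrt(14760030)/31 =-58618391.65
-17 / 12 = -1.42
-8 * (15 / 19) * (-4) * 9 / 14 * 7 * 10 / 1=21600 / 19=1136.84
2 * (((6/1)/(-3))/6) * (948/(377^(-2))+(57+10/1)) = -269476718/3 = -89825572.67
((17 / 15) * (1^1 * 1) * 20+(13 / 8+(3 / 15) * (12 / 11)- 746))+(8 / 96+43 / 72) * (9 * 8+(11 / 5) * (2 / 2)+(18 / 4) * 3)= -5241499 / 7920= -661.81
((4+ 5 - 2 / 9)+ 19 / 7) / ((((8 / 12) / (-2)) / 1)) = -724 / 21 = -34.48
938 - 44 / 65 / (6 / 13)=14048 / 15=936.53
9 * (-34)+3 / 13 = -3975 / 13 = -305.77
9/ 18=1/ 2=0.50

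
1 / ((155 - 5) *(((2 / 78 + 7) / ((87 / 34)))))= 1131 / 465800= 0.00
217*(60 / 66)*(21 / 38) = 22785 / 209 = 109.02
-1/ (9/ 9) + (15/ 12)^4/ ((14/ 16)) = 401/ 224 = 1.79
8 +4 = 12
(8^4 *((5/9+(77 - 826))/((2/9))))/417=-13795328/417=-33082.32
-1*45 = -45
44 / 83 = 0.53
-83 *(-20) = 1660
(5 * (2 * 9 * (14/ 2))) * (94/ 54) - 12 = 3254/ 3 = 1084.67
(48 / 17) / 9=16 / 51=0.31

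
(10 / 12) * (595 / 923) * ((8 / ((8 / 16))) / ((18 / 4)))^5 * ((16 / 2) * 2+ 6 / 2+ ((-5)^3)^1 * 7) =-42724858265600 / 163506681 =-261303.44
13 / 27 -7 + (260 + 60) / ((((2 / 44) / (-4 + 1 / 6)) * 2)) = -364496 / 27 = -13499.85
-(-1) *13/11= 13/11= 1.18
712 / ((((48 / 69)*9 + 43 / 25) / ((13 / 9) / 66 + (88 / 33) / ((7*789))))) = 5007166700 / 2509159653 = 2.00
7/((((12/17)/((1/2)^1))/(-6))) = -119/4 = -29.75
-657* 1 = -657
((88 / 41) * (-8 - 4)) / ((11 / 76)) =-7296 / 41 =-177.95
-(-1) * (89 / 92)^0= 1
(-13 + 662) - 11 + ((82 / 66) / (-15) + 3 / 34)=10737631 / 16830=638.01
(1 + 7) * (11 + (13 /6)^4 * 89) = 2556185 /162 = 15778.92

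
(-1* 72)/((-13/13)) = 72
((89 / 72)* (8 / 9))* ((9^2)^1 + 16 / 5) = 37469 / 405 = 92.52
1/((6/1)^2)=0.03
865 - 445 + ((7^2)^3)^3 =1628413597910869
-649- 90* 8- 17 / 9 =-12338 / 9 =-1370.89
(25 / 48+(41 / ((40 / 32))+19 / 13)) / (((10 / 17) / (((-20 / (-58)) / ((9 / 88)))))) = 20293427 / 101790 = 199.37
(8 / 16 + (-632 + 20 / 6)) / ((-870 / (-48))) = -15076 / 435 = -34.66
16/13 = 1.23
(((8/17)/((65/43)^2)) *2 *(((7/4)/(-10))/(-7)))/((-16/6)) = -5547/1436500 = -0.00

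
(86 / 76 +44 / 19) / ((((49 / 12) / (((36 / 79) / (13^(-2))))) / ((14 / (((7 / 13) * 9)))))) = 13814736 / 73549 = 187.83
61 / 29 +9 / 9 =90 / 29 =3.10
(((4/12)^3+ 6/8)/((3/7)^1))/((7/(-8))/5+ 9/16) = 11900/2511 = 4.74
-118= -118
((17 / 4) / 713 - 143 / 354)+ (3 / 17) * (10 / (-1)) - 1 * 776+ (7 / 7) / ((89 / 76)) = -593683913981 / 763768452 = -777.31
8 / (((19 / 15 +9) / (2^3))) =480 / 77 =6.23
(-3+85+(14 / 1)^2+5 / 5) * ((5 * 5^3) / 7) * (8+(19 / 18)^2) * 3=57214375 / 84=681123.51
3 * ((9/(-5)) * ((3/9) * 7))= -63/5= -12.60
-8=-8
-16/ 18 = -8/ 9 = -0.89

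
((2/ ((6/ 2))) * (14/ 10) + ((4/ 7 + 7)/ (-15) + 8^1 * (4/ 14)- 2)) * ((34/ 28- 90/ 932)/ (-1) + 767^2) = 4797487680/ 11417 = 420205.63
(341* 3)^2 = 1046529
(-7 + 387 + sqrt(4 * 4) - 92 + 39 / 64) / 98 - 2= 6183 / 6272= 0.99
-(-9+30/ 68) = 291/ 34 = 8.56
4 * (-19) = -76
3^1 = 3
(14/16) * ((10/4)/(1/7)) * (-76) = -4655/4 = -1163.75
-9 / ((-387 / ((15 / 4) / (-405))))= -0.00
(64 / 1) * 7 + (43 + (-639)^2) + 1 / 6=2452873 / 6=408812.17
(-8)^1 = -8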